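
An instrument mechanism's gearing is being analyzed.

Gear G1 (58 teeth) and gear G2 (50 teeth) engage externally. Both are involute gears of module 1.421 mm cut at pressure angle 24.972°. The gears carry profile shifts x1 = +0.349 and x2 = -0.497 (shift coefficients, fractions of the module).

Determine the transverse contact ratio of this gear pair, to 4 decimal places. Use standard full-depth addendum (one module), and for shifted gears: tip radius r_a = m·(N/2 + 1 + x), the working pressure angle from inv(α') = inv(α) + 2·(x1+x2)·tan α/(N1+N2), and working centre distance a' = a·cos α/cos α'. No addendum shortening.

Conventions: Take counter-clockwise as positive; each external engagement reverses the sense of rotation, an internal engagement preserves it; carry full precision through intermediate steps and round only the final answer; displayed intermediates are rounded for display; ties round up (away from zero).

1.5513

class = single-mesh tooth geometry [involute pair 58T × 50T, m = 1.421]
base radii: r_b1 = 37.356544, r_b2 = 32.203917
tip radii: r_a1 = 43.125929, r_a2 = 36.239763
inv(α') = inv(24.972°) + 2·(+0.349-0.497)·tan α/(58+50) = 0.02859282  ⇒  α' = 24.62950°
a' = a·cos α / cos α' = 76.7340·cos 24.972°/cos 24.62950° = 76.522337
action lengths: √(r_a1²−r_b1²) = 21.548419, √(r_a2²−r_b2²) = 16.620112
base pitch p_b = π·m·cos α = 4.046864
CR = (21.548419 + 16.620112 − 76.522337·sin 24.62950°)/4.046864 = 1.551309
contact ratio ≈ 1.5513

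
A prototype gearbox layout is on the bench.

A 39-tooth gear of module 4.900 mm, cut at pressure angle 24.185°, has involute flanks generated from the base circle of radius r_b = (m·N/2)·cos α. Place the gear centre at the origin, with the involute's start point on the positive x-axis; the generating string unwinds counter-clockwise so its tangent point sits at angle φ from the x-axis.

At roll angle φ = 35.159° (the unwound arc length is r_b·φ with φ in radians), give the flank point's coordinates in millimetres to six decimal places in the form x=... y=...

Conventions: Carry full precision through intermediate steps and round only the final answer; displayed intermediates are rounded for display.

recognized (one wheel, involute flank): single-mesh tooth geometry, m = 4.900, N = 39
pitch radius r_p = m·N/2 = 4.900·39/2 = 95.550000
base radius r_b = r_p·cos α = 95.550000·cos 24.185° = 87.163328
roll angle φ = 35.159° = 0.61364031 rad
x = r_b·(cos φ + φ·sin φ) = 102.061317
y = r_b·(sin φ − φ·cos φ) = 6.464154

x=102.061317 y=6.464154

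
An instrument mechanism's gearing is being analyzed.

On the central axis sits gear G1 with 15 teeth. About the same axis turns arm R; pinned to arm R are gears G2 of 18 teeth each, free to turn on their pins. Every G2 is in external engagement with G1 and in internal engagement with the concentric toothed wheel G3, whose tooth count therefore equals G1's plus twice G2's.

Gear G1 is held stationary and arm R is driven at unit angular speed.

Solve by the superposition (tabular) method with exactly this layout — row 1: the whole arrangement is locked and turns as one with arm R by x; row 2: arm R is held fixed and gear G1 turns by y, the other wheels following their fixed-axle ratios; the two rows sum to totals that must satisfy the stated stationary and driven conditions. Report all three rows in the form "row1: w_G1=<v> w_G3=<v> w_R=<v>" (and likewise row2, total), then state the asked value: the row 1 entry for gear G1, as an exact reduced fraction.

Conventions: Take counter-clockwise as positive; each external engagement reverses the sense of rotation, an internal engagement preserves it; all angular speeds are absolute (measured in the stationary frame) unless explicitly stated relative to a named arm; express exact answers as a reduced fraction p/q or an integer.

row1: w_G1=1 w_G3=1 w_R=1
row2: w_G1=-1 w_G3=5/17 w_R=0
total: w_G1=0 w_G3=22/17 w_R=1
asked value: 1

topology: planetary set — G1 15T / G2 18T / G3 51T, arm = carrier (Willis)
row 1 — lock + rotate with arm: ω_sun = ω_ring = ω_arm = x
row 2 (arm held, sun turns y): ω_ring = −(15/51)·y, ω_arm = 0
boundary: total ω_sun = x + y = 0 and total ω_arm = x = 1  ⇒  y = -1, x = 1
row 2 ring = −(15/51)·(-1) = 5/17
totals (row 1 + row 2): sun 1 + (-1) = 0, ring 1 + 5/17 = 22/17, arm 1 + 0 = 1
asked cell (row1, sun) = 1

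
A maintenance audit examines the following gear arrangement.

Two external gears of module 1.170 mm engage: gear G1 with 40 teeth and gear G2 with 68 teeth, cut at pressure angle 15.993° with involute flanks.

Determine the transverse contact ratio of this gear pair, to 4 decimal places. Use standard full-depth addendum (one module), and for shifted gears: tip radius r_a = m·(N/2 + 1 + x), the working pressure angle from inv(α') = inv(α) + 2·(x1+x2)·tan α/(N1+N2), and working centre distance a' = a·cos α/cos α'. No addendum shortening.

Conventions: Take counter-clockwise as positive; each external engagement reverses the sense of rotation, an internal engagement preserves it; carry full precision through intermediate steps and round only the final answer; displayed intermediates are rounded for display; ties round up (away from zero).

recognized (one external pair, fixed centres): single-mesh tooth geometry, m = 1.170, N1 = 40, N2 = 68
base radii: r_b1 = 22.494312, r_b2 = 38.240330
tip radii: r_a1 = 24.570000, r_a2 = 40.950000
no profile shift: α' = α, a' = a
action lengths: √(r_a1²−r_b1²) = 9.883868, √(r_a2²−r_b2²) = 14.648539
base pitch p_b = π·m·cos α = 3.533398
CR = (9.883868 + 14.648539 − 63.180000·sin 15.99300°)/3.533398 = 2.016489
contact ratio ≈ 2.0165

2.0165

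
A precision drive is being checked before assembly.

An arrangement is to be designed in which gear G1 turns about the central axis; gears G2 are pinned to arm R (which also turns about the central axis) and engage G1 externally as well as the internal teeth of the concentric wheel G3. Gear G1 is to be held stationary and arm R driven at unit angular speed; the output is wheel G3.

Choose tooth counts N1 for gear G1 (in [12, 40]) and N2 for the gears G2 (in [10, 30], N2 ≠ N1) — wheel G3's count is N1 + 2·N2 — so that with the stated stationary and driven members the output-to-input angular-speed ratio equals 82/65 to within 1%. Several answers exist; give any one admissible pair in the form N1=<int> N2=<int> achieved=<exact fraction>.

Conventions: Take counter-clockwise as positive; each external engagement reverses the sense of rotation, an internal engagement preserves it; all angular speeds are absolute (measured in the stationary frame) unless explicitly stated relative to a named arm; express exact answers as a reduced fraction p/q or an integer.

topology: planetary set — design target 82/65, arm = carrier (Willis)
Willis with ω_sun = 0: ω_ring/ω_arm = (N1+N3)/N3; set equal to 82/65  ⇒  N3/N1 = 1/(82/65 − 1) = 65/17
N3 = N1 + 2·N2  ⇒  N2/N1 = (N3/N1 − 1)/2 = (65/17 − 1)/2 = 24/17
smallest multiple with N1 ≥ 12 and N2 ≥ 10: k = 1  ⇒  N1 = 1·17 = 17, N2 = 1·24 = 24 (N1 ≤ 40, N2 ≤ 30, N2 ≠ N1 ✓), N3 = 17 + 2·24 = 65
check: (N1+N3)/N3 with N1 = 17, N3 = 65 gives 82/65; |achieved − target| = 0 ≤ 41/3250 ✓

N1=17 N2=24 achieved=82/65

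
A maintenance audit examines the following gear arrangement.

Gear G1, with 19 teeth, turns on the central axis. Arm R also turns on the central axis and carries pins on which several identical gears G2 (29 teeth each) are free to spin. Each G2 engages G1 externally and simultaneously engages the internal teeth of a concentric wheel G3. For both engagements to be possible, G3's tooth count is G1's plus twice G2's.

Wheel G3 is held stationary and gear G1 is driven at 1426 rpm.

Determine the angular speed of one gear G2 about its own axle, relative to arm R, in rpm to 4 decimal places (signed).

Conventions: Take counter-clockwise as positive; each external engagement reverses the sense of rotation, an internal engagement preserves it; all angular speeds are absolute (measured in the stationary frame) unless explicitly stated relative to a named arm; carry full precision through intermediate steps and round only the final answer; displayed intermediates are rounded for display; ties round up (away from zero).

recognized (axles ride arm R): planetary set, 19/29/77 teeth
normalise by the input: solve with ω_sun = 1, then scale by 1426 rpm
ring teeth: 19 + 2·29 = 77
19(ω_sun−ω_arm) = −77(ω_ring−ω_arm),  ω_ring = 0, ω_sun = 1
19(1−ω_arm) = −77(0−ω_arm)  ⇒  96·ω_arm = 19  ⇒  ω_arm = 19/96
sun–planet mesh: 19·(1−19/96) = −29·(ω_p−ω_arm)  ⇒  ω_p−ω_arm = -1463/2784
scale: ω_p−ω_arm = -1463/2784 × 1426 rpm = -749.3671 rpm

-749.3671 rpm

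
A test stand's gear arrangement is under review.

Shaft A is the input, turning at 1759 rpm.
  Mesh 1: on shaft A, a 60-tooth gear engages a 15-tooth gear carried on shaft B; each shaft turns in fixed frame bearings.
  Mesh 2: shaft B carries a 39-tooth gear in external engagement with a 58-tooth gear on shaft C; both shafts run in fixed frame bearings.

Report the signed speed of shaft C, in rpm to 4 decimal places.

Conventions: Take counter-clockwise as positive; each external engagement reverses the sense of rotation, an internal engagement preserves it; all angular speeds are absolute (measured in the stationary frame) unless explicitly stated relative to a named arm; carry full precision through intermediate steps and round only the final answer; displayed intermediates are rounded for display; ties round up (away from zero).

+4731.1034 rpm

class = fixed-axis compound train [2 meshes; 2 ratios multiply, 2 sense flips]
mesh 1 [60T→15T]: ω = 1759.0000×60/15 = 7036.0000 rpm, sense flips to −
mesh 2 [39T→58T]: ω = 7036.0000×39/58 = 4731.1034 rpm, sense flips to +
signed output speed = +4731.1034 rpm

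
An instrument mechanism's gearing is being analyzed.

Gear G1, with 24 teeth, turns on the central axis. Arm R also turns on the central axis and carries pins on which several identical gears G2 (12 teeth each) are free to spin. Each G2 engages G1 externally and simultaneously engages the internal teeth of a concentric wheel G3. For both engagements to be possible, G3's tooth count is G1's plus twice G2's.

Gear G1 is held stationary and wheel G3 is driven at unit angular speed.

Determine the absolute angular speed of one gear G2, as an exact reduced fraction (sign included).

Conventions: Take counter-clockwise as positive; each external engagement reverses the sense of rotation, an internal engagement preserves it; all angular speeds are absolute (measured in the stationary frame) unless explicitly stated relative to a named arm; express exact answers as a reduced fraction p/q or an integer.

recognized (axles ride arm R): planetary set, 24/12/48 teeth
ring teeth: 24 + 2·12 = 48
24(ω_sun−ω_arm) = −48(ω_ring−ω_arm),  ω_sun = 0, ω_ring = 1
24(0−ω_arm) = −48(1−ω_arm)  ⇒  72·ω_arm = 48  ⇒  ω_arm = 2/3
sun–planet mesh: 24·(0−2/3) = −12·(ω_p−ω_arm)  ⇒  ω_p−ω_arm = 4/3
ω_p = 2/3 + 4/3 = 2
exact speed ratio = 2

2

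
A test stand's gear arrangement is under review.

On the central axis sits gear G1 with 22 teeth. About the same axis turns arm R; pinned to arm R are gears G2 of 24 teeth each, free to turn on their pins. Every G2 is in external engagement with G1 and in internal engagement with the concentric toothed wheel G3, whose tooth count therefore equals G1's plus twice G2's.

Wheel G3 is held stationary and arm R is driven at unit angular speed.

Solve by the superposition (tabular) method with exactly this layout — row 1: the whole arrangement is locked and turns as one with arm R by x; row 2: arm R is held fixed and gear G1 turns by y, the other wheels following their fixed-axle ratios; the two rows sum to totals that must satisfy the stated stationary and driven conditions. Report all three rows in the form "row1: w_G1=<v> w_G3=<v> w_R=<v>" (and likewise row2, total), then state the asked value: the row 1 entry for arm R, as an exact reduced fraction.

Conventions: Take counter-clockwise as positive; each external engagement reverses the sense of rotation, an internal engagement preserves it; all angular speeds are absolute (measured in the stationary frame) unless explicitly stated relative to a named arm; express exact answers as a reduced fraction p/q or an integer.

topology: planetary set — G1 22T / G2 24T / G3 70T, arm = carrier (Willis)
row 1: whole set turns with the arm by x
superposition row 2 [arm held]: sun y, ring −(22/70)·y, arm 0
boundary: total ω_ring = x − (22/70)·y = 0 and total ω_arm = x = 1  ⇒  y = 35/11, x = 1
row 2 ring = −(22/70)·35/11 = -1
totals (row 1 + row 2): sun 1 + 35/11 = 46/11, ring 1 + (-1) = 0, arm 1 + 0 = 1
asked cell (row1, arm) = 1

row1: w_G1=1 w_G3=1 w_R=1
row2: w_G1=35/11 w_G3=-1 w_R=0
total: w_G1=46/11 w_G3=0 w_R=1
asked value: 1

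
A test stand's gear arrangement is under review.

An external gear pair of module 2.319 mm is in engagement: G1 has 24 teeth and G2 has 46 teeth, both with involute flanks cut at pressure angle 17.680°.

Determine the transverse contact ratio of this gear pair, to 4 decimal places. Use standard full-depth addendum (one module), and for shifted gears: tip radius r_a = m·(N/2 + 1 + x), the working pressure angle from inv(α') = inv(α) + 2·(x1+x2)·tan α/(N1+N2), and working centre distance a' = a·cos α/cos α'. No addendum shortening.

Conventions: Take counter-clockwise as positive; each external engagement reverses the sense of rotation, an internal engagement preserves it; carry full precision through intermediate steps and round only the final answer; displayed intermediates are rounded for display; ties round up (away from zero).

recognized (one external pair, fixed centres): single-mesh tooth geometry, m = 2.319, N1 = 24, N2 = 46
base radii: r_b1 = 26.513615, r_b2 = 50.817763
tip radii: r_a1 = 30.147000, r_a2 = 55.656000
no profile shift: α' = α, a' = a
action lengths: √(r_a1²−r_b1²) = 14.348164, √(r_a2²−r_b2²) = 22.696813
base pitch p_b = π·m·cos α = 6.941248
CR = (14.348164 + 22.696813 − 81.165000·sin 17.68000°)/6.941248 = 1.785720
contact ratio ≈ 1.7857

1.7857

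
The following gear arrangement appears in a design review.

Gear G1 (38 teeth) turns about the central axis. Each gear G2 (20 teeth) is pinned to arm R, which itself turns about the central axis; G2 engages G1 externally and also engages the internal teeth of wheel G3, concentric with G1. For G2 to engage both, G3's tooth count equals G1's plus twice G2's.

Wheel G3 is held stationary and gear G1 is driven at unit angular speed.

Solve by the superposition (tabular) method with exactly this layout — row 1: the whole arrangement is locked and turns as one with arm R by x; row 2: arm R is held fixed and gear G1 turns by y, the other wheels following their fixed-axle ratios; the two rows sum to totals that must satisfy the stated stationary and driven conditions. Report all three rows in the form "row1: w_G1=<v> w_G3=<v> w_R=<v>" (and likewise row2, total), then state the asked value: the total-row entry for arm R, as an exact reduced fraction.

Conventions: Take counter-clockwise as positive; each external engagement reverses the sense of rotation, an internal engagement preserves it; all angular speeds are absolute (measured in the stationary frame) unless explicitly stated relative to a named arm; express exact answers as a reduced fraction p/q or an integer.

row1: w_G1=19/58 w_G3=19/58 w_R=19/58
row2: w_G1=39/58 w_G3=-19/58 w_R=0
total: w_G1=1 w_G3=0 w_R=19/58
asked value: 19/58

recognized (axles ride arm R): planetary set, 38/20/78 teeth
superposition row 1 [locked train]: every member turns x
row 2 — arm fixed, fixed-axis ratios: sun y, ring −(38/78)·y, arm 0
boundary: total ω_ring = x − (38/78)·y = 0 and total ω_sun = x + y = 1  ⇒  y = 39/58, x = 19/58
row 2 ring = −(38/78)·39/58 = -19/58
totals (row 1 + row 2): sun 19/58 + 39/58 = 1, ring 19/58 + (-19/58) = 0, arm 19/58 + 0 = 19/58
asked cell (total, arm) = 19/58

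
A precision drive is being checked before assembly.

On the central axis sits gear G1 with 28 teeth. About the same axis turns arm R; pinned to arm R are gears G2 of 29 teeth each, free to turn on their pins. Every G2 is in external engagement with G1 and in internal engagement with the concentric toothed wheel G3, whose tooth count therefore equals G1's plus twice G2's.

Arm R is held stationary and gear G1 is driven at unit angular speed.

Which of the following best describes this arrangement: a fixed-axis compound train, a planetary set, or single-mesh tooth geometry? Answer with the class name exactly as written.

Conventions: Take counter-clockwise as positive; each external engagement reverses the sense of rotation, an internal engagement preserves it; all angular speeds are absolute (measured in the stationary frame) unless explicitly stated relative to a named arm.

class = planetary set [G3 = 28+2·29 = 86; Willis about the carrier]
classification: planetary set

planetary set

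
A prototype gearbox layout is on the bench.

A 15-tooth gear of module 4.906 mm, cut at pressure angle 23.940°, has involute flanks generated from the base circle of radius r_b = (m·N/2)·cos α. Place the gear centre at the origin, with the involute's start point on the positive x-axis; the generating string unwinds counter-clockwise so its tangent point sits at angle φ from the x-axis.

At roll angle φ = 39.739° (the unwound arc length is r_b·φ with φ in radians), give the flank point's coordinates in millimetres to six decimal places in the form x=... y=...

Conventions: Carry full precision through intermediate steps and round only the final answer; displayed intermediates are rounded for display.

x=40.771199 y=3.563244

topology: single-mesh involute geometry — m = 4.906, N = 15
pitch radius r_p = m·N/2 = 4.906·15/2 = 36.795000
base radius r_b = r_p·cos α = 36.795000·cos 23.940° = 33.629559
roll angle φ = 39.739° = 0.69357639 rad
x = r_b·(cos φ + φ·sin φ) = 40.771199
y = r_b·(sin φ − φ·cos φ) = 3.563244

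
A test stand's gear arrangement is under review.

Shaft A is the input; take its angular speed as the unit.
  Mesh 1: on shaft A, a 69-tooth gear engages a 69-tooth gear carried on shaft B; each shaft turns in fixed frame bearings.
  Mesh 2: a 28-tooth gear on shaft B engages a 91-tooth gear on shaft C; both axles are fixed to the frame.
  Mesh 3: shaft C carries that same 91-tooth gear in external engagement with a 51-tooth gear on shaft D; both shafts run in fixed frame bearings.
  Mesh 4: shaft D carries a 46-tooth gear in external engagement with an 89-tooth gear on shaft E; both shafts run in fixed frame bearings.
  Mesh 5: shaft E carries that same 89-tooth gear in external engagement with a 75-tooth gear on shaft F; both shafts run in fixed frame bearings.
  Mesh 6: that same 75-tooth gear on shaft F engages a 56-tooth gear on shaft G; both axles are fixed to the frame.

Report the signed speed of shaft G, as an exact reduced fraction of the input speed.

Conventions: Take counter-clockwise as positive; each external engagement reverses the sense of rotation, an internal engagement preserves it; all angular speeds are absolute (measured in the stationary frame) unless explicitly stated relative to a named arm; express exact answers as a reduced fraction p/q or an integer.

23/51

6-mesh fixed-axis compound train (all bearings frame-fixed)
mesh 1 [69T→69T]: |ω|/ω_in = 1×69/69 = 1, sense flips to −
mesh 2 [28T→91T]: |ω|/ω_in = 1×28/91 = 4/13, sense flips to +
mesh 3 [91T→51T]: |ω|/ω_in = (4/13)×91/51 = 28/51, sense flips to −
mesh 4 [46T→89T]: |ω|/ω_in = (28/51)×46/89 = 1288/4539, sense flips to +
mesh 5 [89T→75T]: |ω|/ω_in = (1288/4539)×89/75 = 1288/3825, sense flips to −
mesh 6 [75T→56T]: |ω|/ω_in = (1288/3825)×75/56 = 23/51, sense flips to +
signed output speed (× input speed) = 23/51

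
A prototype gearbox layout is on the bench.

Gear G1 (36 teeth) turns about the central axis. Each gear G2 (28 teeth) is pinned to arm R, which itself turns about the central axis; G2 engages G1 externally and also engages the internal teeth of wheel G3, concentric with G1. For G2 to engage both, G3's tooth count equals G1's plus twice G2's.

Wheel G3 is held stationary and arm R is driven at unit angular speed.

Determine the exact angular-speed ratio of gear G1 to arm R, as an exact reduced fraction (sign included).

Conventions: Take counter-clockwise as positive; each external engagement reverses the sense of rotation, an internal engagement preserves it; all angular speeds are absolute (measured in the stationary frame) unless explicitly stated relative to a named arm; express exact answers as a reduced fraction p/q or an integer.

32/9

class = planetary set [G3 = 36+2·28 = 92; Willis about the carrier]
ring teeth: 36 + 2·28 = 92
36(ω_sun−ω_arm) = −92(ω_ring−ω_arm),  ω_ring = 0, ω_arm = 1
ω_sun = 1 − (92/36)(0−1) = 32/9
ω_out/ω_in = 32/9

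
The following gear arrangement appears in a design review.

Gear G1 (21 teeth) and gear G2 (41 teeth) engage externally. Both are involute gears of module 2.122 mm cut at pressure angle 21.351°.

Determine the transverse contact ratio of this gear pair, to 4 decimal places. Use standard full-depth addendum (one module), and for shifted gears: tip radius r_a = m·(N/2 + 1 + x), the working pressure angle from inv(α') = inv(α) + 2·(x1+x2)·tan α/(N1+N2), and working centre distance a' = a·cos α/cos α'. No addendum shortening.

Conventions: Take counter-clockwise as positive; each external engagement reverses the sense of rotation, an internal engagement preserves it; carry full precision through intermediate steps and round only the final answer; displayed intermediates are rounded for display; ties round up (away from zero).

class = single-mesh tooth geometry [involute pair 21T × 41T, m = 2.122]
base radii: r_b1 = 20.751800, r_b2 = 40.515419
tip radii: r_a1 = 24.403000, r_a2 = 45.623000
no profile shift: α' = α, a' = a
action lengths: √(r_a1²−r_b1²) = 12.840141, √(r_a2²−r_b2²) = 20.975199
base pitch p_b = π·m·cos α = 6.208924
CR = (12.840141 + 20.975199 − 65.782000·sin 21.35100°)/6.208924 = 1.588907
contact ratio ≈ 1.5889

1.5889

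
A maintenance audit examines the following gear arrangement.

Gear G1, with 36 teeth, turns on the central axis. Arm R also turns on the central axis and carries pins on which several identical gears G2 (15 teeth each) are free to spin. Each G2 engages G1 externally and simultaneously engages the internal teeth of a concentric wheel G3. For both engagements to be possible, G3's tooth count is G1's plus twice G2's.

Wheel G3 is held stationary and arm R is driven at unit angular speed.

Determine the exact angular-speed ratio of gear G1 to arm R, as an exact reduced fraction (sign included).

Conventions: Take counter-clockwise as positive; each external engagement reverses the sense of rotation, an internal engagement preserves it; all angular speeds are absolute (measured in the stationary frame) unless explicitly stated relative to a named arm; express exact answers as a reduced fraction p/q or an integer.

planetary set (36T centre, 15T on arm, 66T internal) — Willis relation
ring teeth: 36 + 2·15 = 66
36(ω_sun−ω_arm) = −66(ω_ring−ω_arm),  ω_ring = 0, ω_arm = 1
ω_sun = 1 − (66/36)(0−1) = 17/6
ω_out/ω_in = 17/6

17/6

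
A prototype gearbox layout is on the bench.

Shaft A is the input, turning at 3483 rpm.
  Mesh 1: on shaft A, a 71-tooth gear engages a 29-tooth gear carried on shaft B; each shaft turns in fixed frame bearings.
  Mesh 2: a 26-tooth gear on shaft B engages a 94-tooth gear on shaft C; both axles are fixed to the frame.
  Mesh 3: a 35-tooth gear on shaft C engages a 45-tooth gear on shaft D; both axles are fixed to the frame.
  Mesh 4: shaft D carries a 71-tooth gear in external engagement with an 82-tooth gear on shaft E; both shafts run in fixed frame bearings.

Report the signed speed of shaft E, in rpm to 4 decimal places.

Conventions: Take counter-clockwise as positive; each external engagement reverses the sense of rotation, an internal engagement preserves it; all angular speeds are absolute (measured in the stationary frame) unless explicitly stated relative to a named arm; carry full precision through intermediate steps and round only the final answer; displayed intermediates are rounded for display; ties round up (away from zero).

class = fixed-axis compound train [4 meshes; 4 ratios multiply, 4 sense flips]
mesh 1 [71T→29T]: ω = 3483.0000×71/29 = 8527.3448 rpm, sense flips to −
mesh 2 [26T→94T]: ω = 8527.3448×26/94 = 2358.6273 rpm, sense flips to +
mesh 3 [35T→45T]: ω = 2358.6273×35/45 = 1834.4879 rpm, sense flips to −
mesh 4 [71T→82T]: ω = 1834.4879×71/82 = 1588.3981 rpm, sense flips to +
signed output speed = +1588.3981 rpm

+1588.3981 rpm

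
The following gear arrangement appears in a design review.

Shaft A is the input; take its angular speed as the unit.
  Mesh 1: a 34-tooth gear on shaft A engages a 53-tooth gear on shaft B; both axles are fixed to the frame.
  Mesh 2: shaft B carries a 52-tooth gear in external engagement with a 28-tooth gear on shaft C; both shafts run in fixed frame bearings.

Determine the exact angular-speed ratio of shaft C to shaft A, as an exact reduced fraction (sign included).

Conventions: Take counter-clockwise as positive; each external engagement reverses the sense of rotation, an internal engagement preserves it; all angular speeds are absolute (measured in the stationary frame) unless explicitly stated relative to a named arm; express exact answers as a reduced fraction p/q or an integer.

class = fixed-axis compound train [2 meshes; 2 ratios multiply, 2 sense flips]
mesh 1 [34T→53T]: running ratio 34/53, sense −
mesh 2 [52T→28T]: running ratio 442/371, sense +
ω_out/ω_in = 442/371

442/371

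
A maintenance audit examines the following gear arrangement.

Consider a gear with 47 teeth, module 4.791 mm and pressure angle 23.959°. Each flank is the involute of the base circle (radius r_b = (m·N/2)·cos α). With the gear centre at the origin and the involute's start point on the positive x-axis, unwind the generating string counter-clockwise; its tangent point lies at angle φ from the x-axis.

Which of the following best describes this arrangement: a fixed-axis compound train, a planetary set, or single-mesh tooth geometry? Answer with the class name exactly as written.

single-mesh tooth geometry

class = single-mesh tooth geometry [base-circle involute, m = 4.791, 47T]
classification: single-mesh tooth geometry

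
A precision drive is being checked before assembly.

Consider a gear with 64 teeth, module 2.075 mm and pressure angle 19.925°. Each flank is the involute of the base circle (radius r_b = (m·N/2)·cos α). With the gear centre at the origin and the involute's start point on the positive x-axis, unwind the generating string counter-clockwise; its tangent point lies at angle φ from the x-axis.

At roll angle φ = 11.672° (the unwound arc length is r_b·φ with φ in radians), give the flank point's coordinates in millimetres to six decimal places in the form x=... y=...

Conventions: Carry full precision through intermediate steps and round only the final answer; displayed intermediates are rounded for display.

x=63.707172 y=0.175188

class = single-mesh tooth geometry [base-circle involute, m = 2.075, 64T]
pitch radius r_p = m·N/2 = 2.075·64/2 = 66.400000
base radius r_b = r_p·cos α = 66.400000·cos 19.925° = 62.425264
roll angle φ = 11.672° = 0.20371483 rad
x = r_b·(cos φ + φ·sin φ) = 63.707172
y = r_b·(sin φ − φ·cos φ) = 0.175188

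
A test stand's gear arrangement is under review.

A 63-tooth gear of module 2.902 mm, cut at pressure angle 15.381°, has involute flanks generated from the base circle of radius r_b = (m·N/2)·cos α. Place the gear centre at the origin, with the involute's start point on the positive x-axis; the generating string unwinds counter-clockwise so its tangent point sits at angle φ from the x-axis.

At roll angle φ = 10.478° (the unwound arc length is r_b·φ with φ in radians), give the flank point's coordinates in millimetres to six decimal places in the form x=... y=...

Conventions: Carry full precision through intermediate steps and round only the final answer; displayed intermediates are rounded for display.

recognized (one wheel, involute flank): single-mesh tooth geometry, m = 2.902, N = 63
pitch radius r_p = m·N/2 = 2.902·63/2 = 91.413000
base radius r_b = r_p·cos α = 91.413000·cos 15.381° = 88.138898
roll angle φ = 10.478° = 0.18287560 rad
x = r_b·(cos φ + φ·sin φ) = 89.600435
y = r_b·(sin φ − φ·cos φ) = 0.179086

x=89.600435 y=0.179086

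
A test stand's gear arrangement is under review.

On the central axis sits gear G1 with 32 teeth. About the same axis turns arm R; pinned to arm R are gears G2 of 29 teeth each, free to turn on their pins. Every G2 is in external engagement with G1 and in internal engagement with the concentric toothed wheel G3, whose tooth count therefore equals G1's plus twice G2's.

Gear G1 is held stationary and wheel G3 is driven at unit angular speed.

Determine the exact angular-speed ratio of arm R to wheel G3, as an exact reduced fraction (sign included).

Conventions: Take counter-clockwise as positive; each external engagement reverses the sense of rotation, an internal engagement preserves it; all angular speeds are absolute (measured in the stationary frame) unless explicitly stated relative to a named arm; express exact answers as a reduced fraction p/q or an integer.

45/61

planetary set (32T centre, 29T on arm, 90T internal) — Willis relation
ring teeth: 32 + 2·29 = 90
32(ω_sun−ω_arm) = −90(ω_ring−ω_arm),  ω_sun = 0, ω_ring = 1
32(0−ω_arm) = −90(1−ω_arm)  ⇒  122·ω_arm = 90  ⇒  ω_arm = 45/61
ω_out/ω_in = 45/61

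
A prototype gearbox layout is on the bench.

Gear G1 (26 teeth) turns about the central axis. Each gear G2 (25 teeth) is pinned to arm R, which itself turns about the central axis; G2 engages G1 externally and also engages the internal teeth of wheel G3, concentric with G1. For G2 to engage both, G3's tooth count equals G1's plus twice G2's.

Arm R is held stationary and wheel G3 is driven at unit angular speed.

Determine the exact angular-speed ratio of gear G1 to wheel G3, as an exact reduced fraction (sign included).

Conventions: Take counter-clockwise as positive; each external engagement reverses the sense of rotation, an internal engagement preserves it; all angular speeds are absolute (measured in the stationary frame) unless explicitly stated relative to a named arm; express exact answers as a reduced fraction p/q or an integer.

-38/13

recognized (axles ride arm R): planetary set, 26/25/76 teeth
ring teeth: 26 + 2·25 = 76
26(ω_sun−ω_arm) = −76(ω_ring−ω_arm),  ω_arm = 0, ω_ring = 1
ω_sun = 0 − (76/26)(1−0) = -38/13
ω_out/ω_in = -38/13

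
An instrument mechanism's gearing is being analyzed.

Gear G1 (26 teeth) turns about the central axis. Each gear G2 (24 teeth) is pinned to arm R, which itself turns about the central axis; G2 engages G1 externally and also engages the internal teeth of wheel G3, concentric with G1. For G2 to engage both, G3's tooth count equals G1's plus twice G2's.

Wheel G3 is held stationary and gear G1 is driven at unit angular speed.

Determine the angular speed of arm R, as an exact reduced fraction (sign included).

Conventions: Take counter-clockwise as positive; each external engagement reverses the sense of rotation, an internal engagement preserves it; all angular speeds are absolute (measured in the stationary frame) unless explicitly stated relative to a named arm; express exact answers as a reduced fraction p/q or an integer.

topology: planetary set — G1 26T / G2 24T / G3 74T, arm = carrier (Willis)
ring teeth: 26 + 2·24 = 74
26(ω_sun−ω_arm) = −74(ω_ring−ω_arm),  ω_ring = 0, ω_sun = 1
26(1−ω_arm) = −74(0−ω_arm)  ⇒  100·ω_arm = 26  ⇒  ω_arm = 13/50
exact speed ratio = 13/50

13/50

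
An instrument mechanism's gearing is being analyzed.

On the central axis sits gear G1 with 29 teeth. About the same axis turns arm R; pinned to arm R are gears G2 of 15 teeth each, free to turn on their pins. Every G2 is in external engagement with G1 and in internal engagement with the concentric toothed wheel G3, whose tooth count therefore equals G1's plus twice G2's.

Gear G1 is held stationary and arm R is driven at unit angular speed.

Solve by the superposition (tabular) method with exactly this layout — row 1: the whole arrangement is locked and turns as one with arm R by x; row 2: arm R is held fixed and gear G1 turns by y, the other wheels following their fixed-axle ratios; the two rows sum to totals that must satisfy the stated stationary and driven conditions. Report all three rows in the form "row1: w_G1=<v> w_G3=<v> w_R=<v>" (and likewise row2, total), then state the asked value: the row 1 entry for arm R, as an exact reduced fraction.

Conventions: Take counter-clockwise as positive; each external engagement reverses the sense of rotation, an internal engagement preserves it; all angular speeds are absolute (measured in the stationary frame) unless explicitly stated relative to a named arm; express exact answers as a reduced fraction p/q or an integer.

row1: w_G1=1 w_G3=1 w_R=1
row2: w_G1=-1 w_G3=29/59 w_R=0
total: w_G1=0 w_G3=88/59 w_R=1
asked value: 1

topology: planetary set — G1 29T / G2 15T / G3 59T, arm = carrier (Willis)
row 1 (train locked, turned with arm): all members turn x
row 2: sun turns y, ring = −(29/59)·y, arm 0
boundary: total ω_sun = x + y = 0 and total ω_arm = x = 1  ⇒  y = -1, x = 1
row 2 ring = −(29/59)·(-1) = 29/59
totals (row 1 + row 2): sun 1 + (-1) = 0, ring 1 + 29/59 = 88/59, arm 1 + 0 = 1
asked cell (row1, arm) = 1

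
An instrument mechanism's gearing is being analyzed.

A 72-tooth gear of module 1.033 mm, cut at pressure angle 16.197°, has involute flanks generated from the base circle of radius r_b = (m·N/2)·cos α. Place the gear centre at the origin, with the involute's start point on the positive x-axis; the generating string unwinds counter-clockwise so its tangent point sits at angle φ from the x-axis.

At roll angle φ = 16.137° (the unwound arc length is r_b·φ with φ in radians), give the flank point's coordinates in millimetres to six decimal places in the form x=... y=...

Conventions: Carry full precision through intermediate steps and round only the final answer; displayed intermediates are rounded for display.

topology: single-mesh involute geometry — m = 1.033, N = 72
pitch radius r_p = m·N/2 = 1.033·72/2 = 37.188000
base radius r_b = r_p·cos α = 37.188000·cos 16.197° = 35.711945
roll angle φ = 16.137° = 0.28164378 rad
x = r_b·(cos φ + φ·sin φ) = 37.100373
y = r_b·(sin φ − φ·cos φ) = 0.263842

x=37.100373 y=0.263842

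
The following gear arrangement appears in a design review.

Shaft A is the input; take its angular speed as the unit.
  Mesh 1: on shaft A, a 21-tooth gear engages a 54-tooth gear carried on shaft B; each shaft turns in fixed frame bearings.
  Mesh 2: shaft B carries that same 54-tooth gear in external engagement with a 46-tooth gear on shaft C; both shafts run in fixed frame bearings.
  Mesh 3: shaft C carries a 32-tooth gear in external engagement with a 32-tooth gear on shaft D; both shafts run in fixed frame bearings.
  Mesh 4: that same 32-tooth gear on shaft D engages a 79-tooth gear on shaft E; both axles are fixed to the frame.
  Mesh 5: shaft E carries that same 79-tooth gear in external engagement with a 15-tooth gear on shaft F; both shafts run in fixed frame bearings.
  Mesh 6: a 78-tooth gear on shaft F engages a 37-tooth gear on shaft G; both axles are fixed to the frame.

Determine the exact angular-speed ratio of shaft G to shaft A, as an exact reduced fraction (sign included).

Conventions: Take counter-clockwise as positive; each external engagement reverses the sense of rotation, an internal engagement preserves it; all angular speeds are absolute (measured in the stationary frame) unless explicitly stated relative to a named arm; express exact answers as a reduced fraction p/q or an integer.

class = fixed-axis compound train [6 meshes; 6 ratios multiply, 6 sense flips]
mesh 1 [21T→54T]: running ratio 7/18, sense −
mesh 2 [54T→46T]: running ratio 21/46, sense +
mesh 3 [32T→32T]: running ratio 21/46, sense −
mesh 4 [32T→79T]: running ratio 336/1817, sense +
mesh 5 [79T→15T]: running ratio 112/115, sense −
mesh 6 [78T→37T]: running ratio 8736/4255, sense +
ω_out/ω_in = 8736/4255

8736/4255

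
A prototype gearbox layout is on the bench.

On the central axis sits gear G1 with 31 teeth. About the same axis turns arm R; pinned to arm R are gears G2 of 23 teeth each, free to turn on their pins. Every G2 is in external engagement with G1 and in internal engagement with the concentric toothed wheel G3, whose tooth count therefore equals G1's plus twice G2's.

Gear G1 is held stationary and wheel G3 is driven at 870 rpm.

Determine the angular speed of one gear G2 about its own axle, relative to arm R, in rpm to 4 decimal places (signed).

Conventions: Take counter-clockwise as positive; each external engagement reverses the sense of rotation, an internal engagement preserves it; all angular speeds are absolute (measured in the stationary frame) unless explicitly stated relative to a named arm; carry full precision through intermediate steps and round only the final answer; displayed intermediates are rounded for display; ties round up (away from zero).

topology: planetary set — G1 31T / G2 23T / G3 77T, arm = carrier (Willis)
normalise by the input: solve with ω_ring = 1, then scale by 870 rpm
ring teeth: 31 + 2·23 = 77
31(ω_sun−ω_arm) = −77(ω_ring−ω_arm),  ω_sun = 0, ω_ring = 1
31(0−ω_arm) = −77(1−ω_arm)  ⇒  108·ω_arm = 77  ⇒  ω_arm = 77/108
sun–planet mesh: 31·(0−77/108) = −23·(ω_p−ω_arm)  ⇒  ω_p−ω_arm = 2387/2484
scale: ω_p−ω_arm = 2387/2484 × 870 rpm = +836.0266 rpm

+836.0266 rpm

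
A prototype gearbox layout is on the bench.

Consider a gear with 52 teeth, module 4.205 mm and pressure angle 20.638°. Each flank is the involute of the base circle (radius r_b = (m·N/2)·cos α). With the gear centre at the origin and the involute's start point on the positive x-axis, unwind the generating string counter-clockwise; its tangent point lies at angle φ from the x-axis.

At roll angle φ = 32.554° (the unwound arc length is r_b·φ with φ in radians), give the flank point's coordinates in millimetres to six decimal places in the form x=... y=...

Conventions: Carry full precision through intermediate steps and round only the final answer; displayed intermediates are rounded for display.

recognized (one wheel, involute flank): single-mesh tooth geometry, m = 4.205, N = 52
pitch radius r_p = m·N/2 = 4.205·52/2 = 109.330000
base radius r_b = r_p·cos α = 109.330000·cos 20.638° = 102.313854
roll angle φ = 32.554° = 0.56817448 rad
x = r_b·(cos φ + φ·sin φ) = 117.519340
y = r_b·(sin φ − φ·cos φ) = 6.055822

x=117.519340 y=6.055822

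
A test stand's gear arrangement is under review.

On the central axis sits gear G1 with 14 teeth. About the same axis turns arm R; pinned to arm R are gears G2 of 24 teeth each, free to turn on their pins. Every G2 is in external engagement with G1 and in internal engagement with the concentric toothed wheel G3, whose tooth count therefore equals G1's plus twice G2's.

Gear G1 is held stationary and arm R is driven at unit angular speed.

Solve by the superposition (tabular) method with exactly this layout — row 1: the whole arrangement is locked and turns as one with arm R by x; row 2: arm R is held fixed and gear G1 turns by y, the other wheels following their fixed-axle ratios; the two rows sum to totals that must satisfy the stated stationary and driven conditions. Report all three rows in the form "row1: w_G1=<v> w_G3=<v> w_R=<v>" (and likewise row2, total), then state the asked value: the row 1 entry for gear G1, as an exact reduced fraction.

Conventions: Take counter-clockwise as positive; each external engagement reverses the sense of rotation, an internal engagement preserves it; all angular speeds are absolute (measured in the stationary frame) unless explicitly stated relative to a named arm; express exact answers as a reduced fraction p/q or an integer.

topology: planetary set — G1 14T / G2 24T / G3 62T, arm = carrier (Willis)
row 1 — lock + rotate with arm: ω_sun = ω_ring = ω_arm = x
row 2 (arm held, sun turns y): ω_ring = −(14/62)·y, ω_arm = 0
boundary: total ω_sun = x + y = 0 and total ω_arm = x = 1  ⇒  y = -1, x = 1
row 2 ring = −(14/62)·(-1) = 7/31
totals (row 1 + row 2): sun 1 + (-1) = 0, ring 1 + 7/31 = 38/31, arm 1 + 0 = 1
asked cell (row1, sun) = 1

row1: w_G1=1 w_G3=1 w_R=1
row2: w_G1=-1 w_G3=7/31 w_R=0
total: w_G1=0 w_G3=38/31 w_R=1
asked value: 1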